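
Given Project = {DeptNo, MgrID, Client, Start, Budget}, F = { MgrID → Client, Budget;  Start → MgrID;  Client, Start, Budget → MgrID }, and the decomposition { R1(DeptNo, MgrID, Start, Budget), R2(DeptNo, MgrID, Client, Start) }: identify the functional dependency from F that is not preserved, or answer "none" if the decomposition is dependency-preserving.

MgrID → Client, Budget: restricted closure across fragments reaches Client, Budget.
Start → MgrID lies within R1.
Client, Start, Budget → MgrID: restricted closure across fragments reaches MgrID.
Every dependency is enforceable on the fragments, so the decomposition is dependency-preserving.

none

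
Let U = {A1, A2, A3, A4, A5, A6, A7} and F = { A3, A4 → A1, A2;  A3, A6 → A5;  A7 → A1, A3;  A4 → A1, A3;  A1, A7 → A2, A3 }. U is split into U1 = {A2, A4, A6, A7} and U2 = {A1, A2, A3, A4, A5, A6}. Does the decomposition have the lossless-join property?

Yes

Common attributes: U1 ∩ U2 = {A2, A4, A6}.
Closure of {A2, A4, A6}: A4 → A1, A3 applies, adding A1, A3; A3, A6 → A5 applies, adding A5. So (A2, A4, A6)⁺ = {A1, A2, A3, A4, A5, A6}.
This closure contains every attribute of U2, so U1 ∩ U2 → U2. The join is lossless.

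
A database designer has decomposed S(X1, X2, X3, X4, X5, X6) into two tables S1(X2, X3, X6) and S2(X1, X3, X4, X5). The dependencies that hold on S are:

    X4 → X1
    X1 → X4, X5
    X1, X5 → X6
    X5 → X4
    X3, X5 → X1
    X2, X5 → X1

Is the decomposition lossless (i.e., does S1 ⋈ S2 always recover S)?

No

Common attributes: S1 ∩ S2 = {X3}.
No dependency enlarges {X3}, so (X3)⁺ = {X3}.
The closure contains neither all of S1 = {X2, X3, X6} nor all of S2 = {X1, X3, X4, X5}, so the common attributes are not a superkey of either fragment. The join is lossy.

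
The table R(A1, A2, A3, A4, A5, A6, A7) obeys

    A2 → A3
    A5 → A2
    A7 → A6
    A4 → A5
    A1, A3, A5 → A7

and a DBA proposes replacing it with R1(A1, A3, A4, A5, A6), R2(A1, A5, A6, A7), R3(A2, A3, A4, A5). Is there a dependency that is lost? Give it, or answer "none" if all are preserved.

A2 → A3 lies within R3.
A5 → A2 lies within R3.
A7 → A6 lies within R2.
A4 → A5 lies within R1.
A1, A3, A5 → A7: restricted closure across fragments reaches A7.
Every dependency is enforceable on the fragments, so the decomposition is dependency-preserving.

none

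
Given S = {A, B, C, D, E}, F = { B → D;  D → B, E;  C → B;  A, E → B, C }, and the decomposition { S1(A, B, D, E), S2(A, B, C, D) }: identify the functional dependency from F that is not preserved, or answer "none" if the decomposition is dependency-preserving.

B → D lies within S1.
D → B, E lies within S1.
C → B lies within S2.
A, E → B, C: restricted closure across fragments reaches B, C.
Every dependency is enforceable on the fragments, so the decomposition is dependency-preserving.

none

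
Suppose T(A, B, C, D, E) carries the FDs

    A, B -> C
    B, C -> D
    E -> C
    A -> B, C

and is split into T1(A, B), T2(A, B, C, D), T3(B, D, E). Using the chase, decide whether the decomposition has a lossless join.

Chase test. Columns are A, B, C, D, E; row i has aⱼ where attribute j ∈ Ti, else bᵢⱼ.
Initial tableau (one row per fragment):
  row 1: a1 a2 b13 b14 b15
  row 2: a1 a2 a3 a4 b25
  row 3: b31 a2 b33 a4 a5
Rows 1 and 2 agree on A, B; apply A, B→C and equate their C entries.
Rows 1 and 2 agree on B, C; apply B, C→D and equate their D entries.
No row becomes fully distinguished — the join is lossy.

No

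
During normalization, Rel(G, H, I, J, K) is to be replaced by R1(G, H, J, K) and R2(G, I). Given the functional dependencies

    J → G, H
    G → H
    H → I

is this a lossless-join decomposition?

Common attributes: R1 ∩ R2 = {G}.
Closure of {G}: G → H applies, adding H; H → I applies, adding I. So (G)⁺ = {G, H, I}.
This closure contains every attribute of R2, so R1 ∩ R2 → R2. The join is lossless.

Yes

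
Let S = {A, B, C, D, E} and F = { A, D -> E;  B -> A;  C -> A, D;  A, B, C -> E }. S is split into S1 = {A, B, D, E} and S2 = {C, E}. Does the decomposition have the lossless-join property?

No

Common attributes: S1 ∩ S2 = {E}.
No dependency enlarges {E}, so (E)⁺ = {E}.
The closure contains neither all of S1 = {A, B, D, E} nor all of S2 = {C, E}, so the common attributes are not a superkey of either fragment. The join is lossy.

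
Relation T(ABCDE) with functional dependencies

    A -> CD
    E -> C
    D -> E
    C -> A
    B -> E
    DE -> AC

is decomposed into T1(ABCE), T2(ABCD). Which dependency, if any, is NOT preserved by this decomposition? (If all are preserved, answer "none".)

A → CD lies within T2.
E → C lies within T1.
D → E: restricted closure across fragments reaches E.
C → A lies within T1.
B → E lies within T1.
DE → AC: restricted closure across fragments reaches AC.
Every dependency is enforceable on the fragments, so the decomposition is dependency-preserving.

none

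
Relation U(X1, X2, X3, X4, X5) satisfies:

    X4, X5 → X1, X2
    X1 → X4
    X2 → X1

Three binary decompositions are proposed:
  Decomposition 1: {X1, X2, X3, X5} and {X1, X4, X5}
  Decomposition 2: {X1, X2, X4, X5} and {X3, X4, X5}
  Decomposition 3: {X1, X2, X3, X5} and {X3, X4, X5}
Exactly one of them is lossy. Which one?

Decomposition 1: common = {X1, X5}, closure = {X1, X2, X4, X5} → lossless.
Decomposition 2: common = {X4, X5}, closure = {X1, X2, X4, X5} → lossless.
Decomposition 3: common = {X3, X5}, closure = {X3, X5} → lossy.

Decomposition 3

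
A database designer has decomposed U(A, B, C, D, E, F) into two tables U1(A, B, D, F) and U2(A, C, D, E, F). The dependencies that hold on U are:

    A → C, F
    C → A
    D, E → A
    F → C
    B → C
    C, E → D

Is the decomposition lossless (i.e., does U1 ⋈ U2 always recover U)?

No

Common attributes: U1 ∩ U2 = {A, D, F}.
Closure of {A, D, F}: A → C, F applies, adding C. So (A, D, F)⁺ = {A, C, D, F}.
The closure contains neither all of U1 = {A, B, D, F} nor all of U2 = {A, C, D, E, F}, so the common attributes are not a superkey of either fragment. The join is lossy.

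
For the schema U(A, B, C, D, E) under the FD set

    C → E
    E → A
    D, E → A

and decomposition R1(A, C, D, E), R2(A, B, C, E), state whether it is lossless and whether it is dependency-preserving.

lossy but dependency-preserving

Lossless test: (A, C, E)⁺ = {A, C, E}, which is a superkey of neither fragment — lossy.
Dependency preservation: every FD's attributes lie within a single fragment, so each can be enforced locally — preserved.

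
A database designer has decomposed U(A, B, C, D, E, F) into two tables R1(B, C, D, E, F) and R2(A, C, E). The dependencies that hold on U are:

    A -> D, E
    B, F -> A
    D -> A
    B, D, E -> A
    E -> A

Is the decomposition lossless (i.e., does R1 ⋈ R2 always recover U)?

Common attributes: R1 ∩ R2 = {C, E}.
Closure of {C, E}: E → A applies, adding A; A → D, E applies, adding D. So (C, E)⁺ = {A, C, D, E}.
This closure contains every attribute of R2, so R1 ∩ R2 → R2. The join is lossless.

Yes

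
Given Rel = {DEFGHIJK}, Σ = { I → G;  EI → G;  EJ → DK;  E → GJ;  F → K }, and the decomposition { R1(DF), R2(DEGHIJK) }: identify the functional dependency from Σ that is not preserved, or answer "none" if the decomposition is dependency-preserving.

F → K

Check F → K: no single fragment contains all of {FK}, and the restricted closure of {F} across the fragments never reaches {K}.
I → G is preserved.
EI → G is preserved.
EJ → DK is preserved.
E → GJ is preserved.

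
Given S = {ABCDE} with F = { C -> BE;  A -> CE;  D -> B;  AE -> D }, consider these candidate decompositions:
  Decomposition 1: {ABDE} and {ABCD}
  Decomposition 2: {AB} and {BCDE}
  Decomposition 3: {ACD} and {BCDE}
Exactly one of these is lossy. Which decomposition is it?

Decomposition 1: common = {ABD}, closure = {ABCDE} → lossless.
Decomposition 2: common = {B}, closure = {B} → lossy.
Decomposition 3: common = {CD}, closure = {BCDE} → lossless.

Decomposition 2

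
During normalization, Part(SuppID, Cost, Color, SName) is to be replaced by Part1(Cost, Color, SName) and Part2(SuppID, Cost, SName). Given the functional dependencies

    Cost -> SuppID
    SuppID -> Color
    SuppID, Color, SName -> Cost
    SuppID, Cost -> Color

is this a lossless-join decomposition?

Yes

Common attributes: Part1 ∩ Part2 = {Cost, SName}.
Closure of {Cost, SName}: Cost → SuppID applies, adding SuppID; SuppID → Color applies, adding Color. So (Cost, SName)⁺ = {SuppID, Cost, Color, SName}.
This closure contains every attribute of Part1, so Part1 ∩ Part2 → Part1. The join is lossless.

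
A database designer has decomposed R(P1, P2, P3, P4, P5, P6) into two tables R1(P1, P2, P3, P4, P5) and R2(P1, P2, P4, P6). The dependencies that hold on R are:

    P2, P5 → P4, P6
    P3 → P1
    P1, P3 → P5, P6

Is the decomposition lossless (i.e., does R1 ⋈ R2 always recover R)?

Common attributes: R1 ∩ R2 = {P1, P2, P4}.
No dependency enlarges {P1, P2, P4}, so (P1, P2, P4)⁺ = {P1, P2, P4}.
The closure contains neither all of R1 = {P1, P2, P3, P4, P5} nor all of R2 = {P1, P2, P4, P6}, so the common attributes are not a superkey of either fragment. The join is lossy.

No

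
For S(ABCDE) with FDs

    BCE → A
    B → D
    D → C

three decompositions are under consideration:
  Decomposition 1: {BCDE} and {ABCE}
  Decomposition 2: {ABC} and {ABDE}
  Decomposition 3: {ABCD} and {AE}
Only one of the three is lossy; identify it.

Decomposition 3

Decomposition 1: common = {BCE}, closure = {ABCDE} → lossless.
Decomposition 2: common = {AB}, closure = {ABCD} → lossless.
Decomposition 3: common = {A}, closure = {A} → lossy.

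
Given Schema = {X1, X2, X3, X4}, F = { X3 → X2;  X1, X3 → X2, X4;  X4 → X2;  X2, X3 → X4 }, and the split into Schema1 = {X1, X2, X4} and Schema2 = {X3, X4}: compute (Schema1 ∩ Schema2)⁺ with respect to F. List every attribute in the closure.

Schema1 ∩ Schema2 = {X4}.
X4 → X2 applies, adding X2
Closure: {X2, X4}.

X2, X4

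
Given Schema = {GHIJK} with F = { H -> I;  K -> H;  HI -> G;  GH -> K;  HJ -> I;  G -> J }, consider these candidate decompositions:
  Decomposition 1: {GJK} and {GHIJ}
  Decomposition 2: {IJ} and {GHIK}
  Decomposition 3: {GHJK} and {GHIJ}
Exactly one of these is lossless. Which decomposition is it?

Decomposition 3

Decomposition 1: common = {GJ}, closure = {GJ} → lossy.
Decomposition 2: common = {I}, closure = {I} → lossy.
Decomposition 3: common = {GHJ}, closure = {GHIJK} → lossless.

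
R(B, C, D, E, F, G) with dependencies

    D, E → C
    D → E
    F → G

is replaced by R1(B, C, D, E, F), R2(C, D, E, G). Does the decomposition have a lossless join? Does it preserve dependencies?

Lossless test: (C, D, E)⁺ = {C, D, E}, which is a superkey of neither fragment — lossy.
Dependency preservation: the restricted closure of {F} across the fragments never reaches {G}, so F → G cannot be enforced without a join — not preserved.

lossy and not dependency-preserving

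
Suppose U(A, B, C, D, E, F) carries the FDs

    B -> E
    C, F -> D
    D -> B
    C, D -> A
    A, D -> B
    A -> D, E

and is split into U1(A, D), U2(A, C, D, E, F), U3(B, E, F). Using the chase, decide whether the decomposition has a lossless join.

No

Chase test. Columns are A, B, C, D, E, F; row i has aⱼ where attribute j ∈ Ui, else bᵢⱼ.
Initial tableau (one row per fragment):
  row 1: a1 b12 b13 a4 b15 b16
  row 2: a1 b22 a3 a4 a5 a6
  row 3: b31 a2 b33 b34 a5 a6
Rows 1 and 2 agree on D; apply D→B and equate their B entries.
Rows 1 and 2 agree on A; apply A→D, E and equate their D, E entries.
No row becomes fully distinguished — the join is lossy.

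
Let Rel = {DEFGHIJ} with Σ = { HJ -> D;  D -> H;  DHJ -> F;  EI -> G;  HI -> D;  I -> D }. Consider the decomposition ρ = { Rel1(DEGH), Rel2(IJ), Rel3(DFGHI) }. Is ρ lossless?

No

Chase test. Columns are DEFGHIJ; row i has aⱼ where attribute j ∈ Reli, else bᵢⱼ.
Initial tableau (one row per fragment):
  row 1: a1 a2 b13 a4 a5 b16 b17
  row 2: b21 b22 b23 b24 b25 a6 a7
  row 3: a1 b32 a3 a4 a5 a6 b37
Rows 2 and 3 agree on I; apply I→D and equate their D entries.
Rows 1 and 2 agree on D; apply D→H and equate their H entries.
No row becomes fully distinguished — the join is lossy.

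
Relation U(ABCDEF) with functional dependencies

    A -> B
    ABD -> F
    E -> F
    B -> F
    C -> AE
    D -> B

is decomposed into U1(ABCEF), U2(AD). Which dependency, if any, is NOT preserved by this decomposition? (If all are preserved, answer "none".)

Check D → B: no single fragment contains all of {BD}, and the restricted closure of {D} across the fragments never reaches {B}.
A → B is preserved.
ABD → F is preserved.
E → F is preserved.
B → F is preserved.
C → AE is preserved.

D -> B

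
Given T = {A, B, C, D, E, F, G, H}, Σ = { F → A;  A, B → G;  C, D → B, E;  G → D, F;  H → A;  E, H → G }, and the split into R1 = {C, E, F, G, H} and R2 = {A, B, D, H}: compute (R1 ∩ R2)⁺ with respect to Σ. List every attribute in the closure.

A, H

R1 ∩ R2 = {H}.
H → A applies, adding A
Closure: {A, H}.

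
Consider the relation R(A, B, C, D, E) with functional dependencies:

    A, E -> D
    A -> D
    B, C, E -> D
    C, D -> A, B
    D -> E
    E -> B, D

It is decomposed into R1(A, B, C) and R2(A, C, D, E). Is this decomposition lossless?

Common attributes: R1 ∩ R2 = {A, C}.
Closure of {A, C}: A → D applies, adding D; C, D → A, B applies, adding B; D → E applies, adding E. So (A, C)⁺ = {A, B, C, D, E}.
This closure contains every attribute of R1, so R1 ∩ R2 → R1. The join is lossless.

Yes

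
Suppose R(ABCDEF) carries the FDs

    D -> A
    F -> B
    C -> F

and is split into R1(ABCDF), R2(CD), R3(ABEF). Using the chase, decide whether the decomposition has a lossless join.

Chase test. Columns are ABCDEF; row i has aⱼ where attribute j ∈ Ri, else bᵢⱼ.
Initial tableau (one row per fragment):
  row 1: a1 a2 a3 a4 b15 a6
  row 2: b21 b22 a3 a4 b25 b26
  row 3: a1 a2 b33 b34 a5 a6
Rows 1 and 2 agree on D; apply D→A and equate their A entries.
Rows 1 and 2 agree on C; apply C→F and equate their F entries.
Rows 1 and 2 agree on F; apply F→B and equate their B entries.
No row becomes fully distinguished — the join is lossy.

No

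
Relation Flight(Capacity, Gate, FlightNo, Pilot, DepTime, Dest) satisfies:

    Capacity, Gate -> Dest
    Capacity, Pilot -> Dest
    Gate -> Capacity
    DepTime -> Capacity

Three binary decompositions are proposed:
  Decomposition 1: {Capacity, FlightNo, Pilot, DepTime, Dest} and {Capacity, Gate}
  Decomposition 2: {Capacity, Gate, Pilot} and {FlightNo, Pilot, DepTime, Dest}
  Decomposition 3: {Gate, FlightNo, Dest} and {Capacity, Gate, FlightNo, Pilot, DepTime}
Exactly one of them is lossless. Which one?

Decomposition 3

Decomposition 1: common = {Capacity}, closure = {Capacity} → lossy.
Decomposition 2: common = {Pilot}, closure = {Pilot} → lossy.
Decomposition 3: common = {Gate, FlightNo}, closure = {Capacity, Gate, FlightNo, Dest} → lossless.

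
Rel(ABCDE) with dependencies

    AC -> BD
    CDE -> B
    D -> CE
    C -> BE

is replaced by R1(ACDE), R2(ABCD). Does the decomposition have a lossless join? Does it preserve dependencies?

Lossless test: (ACD)⁺ = {ABCDE}, which contains all of one fragment — lossless.
Dependency preservation: CDE → B; C → BE are not contained in any single fragment, but the restricted closure of each left-hand side across the fragments still reaches the right-hand side; the remaining FDs each lie inside some fragment. All dependencies are preserved.

lossless and dependency-preserving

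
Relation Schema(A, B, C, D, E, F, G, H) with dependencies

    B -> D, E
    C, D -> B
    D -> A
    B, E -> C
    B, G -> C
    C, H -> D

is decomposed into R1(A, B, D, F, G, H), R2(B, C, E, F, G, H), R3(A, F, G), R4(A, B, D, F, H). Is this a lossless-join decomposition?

Chase test. Columns are A, B, C, D, E, F, G, H; row i has aⱼ where attribute j ∈ Ri, else bᵢⱼ.
Initial tableau (one row per fragment):
  row 1: a1 a2 b13 a4 b15 a6 a7 a8
  row 2: b21 a2 a3 b24 a5 a6 a7 a8
  row 3: a1 b32 b33 b34 b35 a6 a7 b38
  row 4: a1 a2 b43 a4 b45 a6 b47 a8
Rows 1 and 2 agree on B; apply B→D, E and equate their D, E entries.
Rows 1 and 4 agree on B; apply B→D, E and equate their D, E entries.
Rows 1 and 2 agree on D; apply D→A and equate their A entries.
Rows 1 and 2 agree on B, E; apply B, E→C and equate their C entries.
Rows 1 and 4 agree on B, E; apply B, E→C and equate their C entries.
Row 1 is now all distinguished symbols — the join is lossless.

Yes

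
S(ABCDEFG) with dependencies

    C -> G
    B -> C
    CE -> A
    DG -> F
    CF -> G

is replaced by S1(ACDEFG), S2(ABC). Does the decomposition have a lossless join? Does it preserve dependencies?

lossy but dependency-preserving

Lossless test: (AC)⁺ = {ACG}, which is a superkey of neither fragment — lossy.
Dependency preservation: every FD's attributes lie within a single fragment, so each can be enforced locally — preserved.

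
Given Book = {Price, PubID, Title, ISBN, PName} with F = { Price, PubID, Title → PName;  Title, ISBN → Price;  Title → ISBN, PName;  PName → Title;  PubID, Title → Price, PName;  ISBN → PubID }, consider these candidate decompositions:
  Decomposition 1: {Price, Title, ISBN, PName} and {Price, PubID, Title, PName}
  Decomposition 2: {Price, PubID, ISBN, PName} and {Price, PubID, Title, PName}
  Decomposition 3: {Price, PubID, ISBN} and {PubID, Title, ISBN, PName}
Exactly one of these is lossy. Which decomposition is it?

Decomposition 1: common = {Price, Title, PName}, closure = {Price, PubID, Title, ISBN, PName} → lossless.
Decomposition 2: common = {Price, PubID, PName}, closure = {Price, PubID, Title, ISBN, PName} → lossless.
Decomposition 3: common = {PubID, ISBN}, closure = {PubID, ISBN} → lossy.

Decomposition 3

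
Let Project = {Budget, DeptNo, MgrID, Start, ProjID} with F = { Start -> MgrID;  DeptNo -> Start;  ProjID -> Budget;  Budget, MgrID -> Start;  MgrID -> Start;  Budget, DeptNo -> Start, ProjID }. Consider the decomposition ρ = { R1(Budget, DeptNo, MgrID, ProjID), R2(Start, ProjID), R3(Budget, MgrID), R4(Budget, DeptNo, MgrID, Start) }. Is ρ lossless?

Yes

Chase test. Columns are Budget, DeptNo, MgrID, Start, ProjID; row i has aⱼ where attribute j ∈ Ri, else bᵢⱼ.
Initial tableau (one row per fragment):
  row 1: a1 a2 a3 b14 a5
  row 2: b21 b22 b23 a4 a5
  row 3: a1 b32 a3 b34 b35
  row 4: a1 a2 a3 a4 b45
Rows 2 and 4 agree on Start; apply Start→MgrID and equate their MgrID entries.
Rows 1 and 4 agree on DeptNo; apply DeptNo→Start and equate their Start entries.
Rows 1 and 2 agree on ProjID; apply ProjID→Budget and equate their Budget entries.
Rows 1 and 3 agree on Budget, MgrID; apply Budget, MgrID→Start and equate their Start entries.
Rows 1 and 4 agree on Budget, DeptNo; apply Budget, DeptNo→Start, ProjID and equate their Start, ProjID entries.
Row 1 is now all distinguished symbols — the join is lossless.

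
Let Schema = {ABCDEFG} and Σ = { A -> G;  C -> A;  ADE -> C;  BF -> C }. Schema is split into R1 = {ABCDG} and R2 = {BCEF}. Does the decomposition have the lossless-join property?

Common attributes: R1 ∩ R2 = {BC}.
Closure of {BC}: C → A applies, adding A; A → G applies, adding G. So (BC)⁺ = {ABCG}.
The closure contains neither all of R1 = {ABCDG} nor all of R2 = {BCEF}, so the common attributes are not a superkey of either fragment. The join is lossy.

No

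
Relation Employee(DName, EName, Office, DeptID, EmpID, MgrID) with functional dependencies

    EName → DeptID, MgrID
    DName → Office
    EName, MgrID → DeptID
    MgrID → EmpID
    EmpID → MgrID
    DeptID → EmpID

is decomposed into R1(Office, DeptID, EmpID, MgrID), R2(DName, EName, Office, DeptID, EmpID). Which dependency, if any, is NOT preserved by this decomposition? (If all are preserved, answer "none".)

none

EName → DeptID, MgrID: restricted closure across fragments reaches DeptID, MgrID.
DName → Office lies within R2.
EName, MgrID → DeptID: restricted closure across fragments reaches DeptID.
MgrID → EmpID lies within R1.
EmpID → MgrID lies within R1.
DeptID → EmpID lies within R1.
Every dependency is enforceable on the fragments, so the decomposition is dependency-preserving.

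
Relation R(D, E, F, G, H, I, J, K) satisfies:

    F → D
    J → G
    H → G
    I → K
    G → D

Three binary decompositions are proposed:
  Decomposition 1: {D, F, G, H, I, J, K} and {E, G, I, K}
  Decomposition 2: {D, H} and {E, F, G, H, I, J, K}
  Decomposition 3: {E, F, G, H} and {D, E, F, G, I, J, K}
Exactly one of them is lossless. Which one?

Decomposition 2

Decomposition 1: common = {G, I, K}, closure = {D, G, I, K} → lossy.
Decomposition 2: common = {H}, closure = {D, G, H} → lossless.
Decomposition 3: common = {E, F, G}, closure = {D, E, F, G} → lossy.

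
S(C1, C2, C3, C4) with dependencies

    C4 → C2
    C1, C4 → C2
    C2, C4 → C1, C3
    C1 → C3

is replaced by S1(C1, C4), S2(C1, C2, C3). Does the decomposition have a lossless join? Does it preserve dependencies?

lossy and not dependency-preserving

Lossless test: (C1)⁺ = {C1, C3}, which is a superkey of neither fragment — lossy.
Dependency preservation: the restricted closure of {C4} across the fragments never reaches {C2}, so C4 → C2 cannot be enforced without a join — not preserved.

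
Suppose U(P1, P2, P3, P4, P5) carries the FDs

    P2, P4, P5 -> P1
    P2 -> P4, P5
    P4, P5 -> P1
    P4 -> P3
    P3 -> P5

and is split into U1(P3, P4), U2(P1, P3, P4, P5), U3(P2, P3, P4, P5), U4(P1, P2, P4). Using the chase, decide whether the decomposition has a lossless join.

Chase test. Columns are P1, P2, P3, P4, P5; row i has aⱼ where attribute j ∈ Ui, else bᵢⱼ.
Initial tableau (one row per fragment):
  row 1: b11 b12 a3 a4 b15
  row 2: a1 b22 a3 a4 a5
  row 3: b31 a2 a3 a4 a5
  row 4: a1 a2 b43 a4 b45
Rows 3 and 4 agree on P2; apply P2→P4, P5 and equate their P4, P5 entries.
Rows 2 and 3 agree on P4, P5; apply P4, P5→P1 and equate their P1 entries.
Rows 1 and 4 agree on P4; apply P4→P3 and equate their P3 entries.
Rows 1 and 2 agree on P3; apply P3→P5 and equate their P5 entries.
Rows 1 and 2 agree on P4, P5; apply P4, P5→P1 and equate their P1 entries.
Row 3 is now all distinguished symbols — the join is lossless.

Yes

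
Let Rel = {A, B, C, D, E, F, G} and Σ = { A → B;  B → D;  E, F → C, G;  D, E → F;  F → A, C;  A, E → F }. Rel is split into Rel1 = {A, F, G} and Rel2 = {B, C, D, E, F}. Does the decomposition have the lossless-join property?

Common attributes: Rel1 ∩ Rel2 = {F}.
Closure of {F}: F → A, C applies, adding A, C; A → B applies, adding B; B → D applies, adding D. So (F)⁺ = {A, B, C, D, F}.
The closure contains neither all of Rel1 = {A, F, G} nor all of Rel2 = {B, C, D, E, F}, so the common attributes are not a superkey of either fragment. The join is lossy.

No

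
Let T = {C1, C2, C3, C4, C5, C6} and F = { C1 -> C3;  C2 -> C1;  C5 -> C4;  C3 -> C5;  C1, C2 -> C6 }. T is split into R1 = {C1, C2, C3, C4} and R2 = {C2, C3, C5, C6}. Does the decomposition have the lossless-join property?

Yes

Common attributes: R1 ∩ R2 = {C2, C3}.
Closure of {C2, C3}: C2 → C1 applies, adding C1; C3 → C5 applies, adding C5; C1, C2 → C6 applies, adding C6; C5 → C4 applies, adding C4. So (C2, C3)⁺ = {C1, C2, C3, C4, C5, C6}.
This closure contains every attribute of R1, so R1 ∩ R2 → R1. The join is lossless.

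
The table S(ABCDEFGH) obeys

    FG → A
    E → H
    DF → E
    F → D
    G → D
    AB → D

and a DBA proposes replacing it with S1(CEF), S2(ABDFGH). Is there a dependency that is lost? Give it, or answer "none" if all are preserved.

Check E → H: no single fragment contains all of {EH}, and the restricted closure of {E} across the fragments never reaches {H}.
FG → A is preserved.
DF → E is preserved.
F → D is preserved.
G → D is preserved.
AB → D is preserved.

E → H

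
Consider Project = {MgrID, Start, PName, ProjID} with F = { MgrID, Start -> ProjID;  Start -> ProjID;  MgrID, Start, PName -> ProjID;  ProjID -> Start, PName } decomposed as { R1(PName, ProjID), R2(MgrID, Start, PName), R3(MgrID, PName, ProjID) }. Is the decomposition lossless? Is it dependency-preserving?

Lossless test (chase): Rows 1 and 3 agree on ProjID; apply ProjID→Start, PName and equate their Start, PName entries. No row becomes fully distinguished — the join is lossy.
Dependency preservation: the restricted closure of {MgrID, Start} across the fragments never reaches {ProjID}, so MgrID, Start → ProjID cannot be enforced without a join — not preserved.

lossy and not dependency-preserving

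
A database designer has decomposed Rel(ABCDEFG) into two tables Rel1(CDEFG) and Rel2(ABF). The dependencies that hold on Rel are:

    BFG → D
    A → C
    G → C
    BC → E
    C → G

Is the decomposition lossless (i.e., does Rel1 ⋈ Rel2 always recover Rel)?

Common attributes: Rel1 ∩ Rel2 = {F}.
No dependency enlarges {F}, so (F)⁺ = {F}.
The closure contains neither all of Rel1 = {CDEFG} nor all of Rel2 = {ABF}, so the common attributes are not a superkey of either fragment. The join is lossy.

No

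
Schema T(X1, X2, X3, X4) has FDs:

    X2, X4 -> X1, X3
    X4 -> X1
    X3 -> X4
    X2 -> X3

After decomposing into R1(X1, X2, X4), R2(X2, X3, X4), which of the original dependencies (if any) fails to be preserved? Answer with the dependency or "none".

none

X2, X4 → X1, X3: restricted closure across fragments reaches X1, X3.
X4 → X1 lies within R1.
X3 → X4 lies within R2.
X2 → X3 lies within R2.
Every dependency is enforceable on the fragments, so the decomposition is dependency-preserving.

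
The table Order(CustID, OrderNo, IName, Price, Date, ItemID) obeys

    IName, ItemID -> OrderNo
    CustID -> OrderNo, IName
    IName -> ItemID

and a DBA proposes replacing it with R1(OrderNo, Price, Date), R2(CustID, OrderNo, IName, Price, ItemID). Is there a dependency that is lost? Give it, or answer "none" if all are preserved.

none

IName, ItemID → OrderNo lies within R2.
CustID → OrderNo, IName lies within R2.
IName → ItemID lies within R2.
Every dependency is enforceable on the fragments, so the decomposition is dependency-preserving.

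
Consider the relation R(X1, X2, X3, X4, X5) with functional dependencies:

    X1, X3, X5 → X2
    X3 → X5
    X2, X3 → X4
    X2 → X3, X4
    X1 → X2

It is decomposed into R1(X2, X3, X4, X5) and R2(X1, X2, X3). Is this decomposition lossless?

Yes

Common attributes: R1 ∩ R2 = {X2, X3}.
Closure of {X2, X3}: X3 → X5 applies, adding X5; X2, X3 → X4 applies, adding X4. So (X2, X3)⁺ = {X2, X3, X4, X5}.
This closure contains every attribute of R1, so R1 ∩ R2 → R1. The join is lossless.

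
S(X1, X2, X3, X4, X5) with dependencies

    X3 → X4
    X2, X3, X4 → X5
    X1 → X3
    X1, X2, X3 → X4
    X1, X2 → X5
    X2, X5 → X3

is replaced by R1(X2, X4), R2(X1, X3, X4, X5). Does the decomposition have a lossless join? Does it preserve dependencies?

lossy and not dependency-preserving

Lossless test: (X4)⁺ = {X4}, which is a superkey of neither fragment — lossy.
Dependency preservation: the restricted closure of {X2, X3, X4} across the fragments never reaches {X5}, so X2, X3, X4 → X5 cannot be enforced without a join — not preserved.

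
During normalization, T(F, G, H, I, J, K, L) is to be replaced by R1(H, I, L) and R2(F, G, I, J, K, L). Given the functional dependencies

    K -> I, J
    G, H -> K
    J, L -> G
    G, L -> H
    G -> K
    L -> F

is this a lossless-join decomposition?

Common attributes: R1 ∩ R2 = {I, L}.
Closure of {I, L}: L → F applies, adding F. So (I, L)⁺ = {F, I, L}.
The closure contains neither all of R1 = {H, I, L} nor all of R2 = {F, G, I, J, K, L}, so the common attributes are not a superkey of either fragment. The join is lossy.

No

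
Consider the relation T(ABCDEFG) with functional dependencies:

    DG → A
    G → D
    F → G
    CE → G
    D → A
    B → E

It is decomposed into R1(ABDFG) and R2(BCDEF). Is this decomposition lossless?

Yes

Common attributes: R1 ∩ R2 = {BDF}.
Closure of {BDF}: F → G applies, adding G; D → A applies, adding A; B → E applies, adding E. So (BDF)⁺ = {ABDEFG}.
This closure contains every attribute of R1, so R1 ∩ R2 → R1. The join is lossless.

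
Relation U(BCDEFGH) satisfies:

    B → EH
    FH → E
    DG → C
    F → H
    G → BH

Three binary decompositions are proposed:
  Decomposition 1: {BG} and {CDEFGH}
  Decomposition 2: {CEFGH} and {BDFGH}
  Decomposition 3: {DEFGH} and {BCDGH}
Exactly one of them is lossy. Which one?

Decomposition 2

Decomposition 1: common = {G}, closure = {BEGH} → lossless.
Decomposition 2: common = {FGH}, closure = {BEFGH} → lossy.
Decomposition 3: common = {DGH}, closure = {BCDEGH} → lossless.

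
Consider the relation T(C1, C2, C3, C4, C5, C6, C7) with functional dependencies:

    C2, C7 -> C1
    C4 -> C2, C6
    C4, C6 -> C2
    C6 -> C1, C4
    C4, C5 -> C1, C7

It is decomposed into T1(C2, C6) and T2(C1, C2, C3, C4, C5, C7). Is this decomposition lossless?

No

Common attributes: T1 ∩ T2 = {C2}.
No dependency enlarges {C2}, so (C2)⁺ = {C2}.
The closure contains neither all of T1 = {C2, C6} nor all of T2 = {C1, C2, C3, C4, C5, C7}, so the common attributes are not a superkey of either fragment. The join is lossy.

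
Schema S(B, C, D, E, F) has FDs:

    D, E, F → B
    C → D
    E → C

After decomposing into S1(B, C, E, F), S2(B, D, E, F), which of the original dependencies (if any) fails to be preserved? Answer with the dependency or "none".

C → D

Check C → D: no single fragment contains all of {C, D}, and the restricted closure of {C} across the fragments never reaches {D}.
D, E, F → B is preserved.
E → C is preserved.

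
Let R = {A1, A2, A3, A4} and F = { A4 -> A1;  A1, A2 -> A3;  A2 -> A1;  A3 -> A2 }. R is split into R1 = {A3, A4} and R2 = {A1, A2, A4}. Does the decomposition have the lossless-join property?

Common attributes: R1 ∩ R2 = {A4}.
Closure of {A4}: A4 → A1 applies, adding A1. So (A4)⁺ = {A1, A4}.
The closure contains neither all of R1 = {A3, A4} nor all of R2 = {A1, A2, A4}, so the common attributes are not a superkey of either fragment. The join is lossy.

No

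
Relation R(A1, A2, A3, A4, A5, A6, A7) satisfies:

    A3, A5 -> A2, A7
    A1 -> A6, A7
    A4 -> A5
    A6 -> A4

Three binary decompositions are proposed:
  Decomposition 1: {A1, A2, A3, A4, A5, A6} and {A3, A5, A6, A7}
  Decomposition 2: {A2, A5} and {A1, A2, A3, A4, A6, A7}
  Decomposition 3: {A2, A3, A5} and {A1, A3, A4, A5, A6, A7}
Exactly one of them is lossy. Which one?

Decomposition 1: common = {A3, A5, A6}, closure = {A2, A3, A4, A5, A6, A7} → lossless.
Decomposition 2: common = {A2}, closure = {A2} → lossy.
Decomposition 3: common = {A3, A5}, closure = {A2, A3, A5, A7} → lossless.

Decomposition 2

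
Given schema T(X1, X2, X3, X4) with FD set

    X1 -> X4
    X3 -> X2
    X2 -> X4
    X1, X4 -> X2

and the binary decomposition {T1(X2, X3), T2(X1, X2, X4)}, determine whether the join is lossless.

Common attributes: T1 ∩ T2 = {X2}.
Closure of {X2}: X2 → X4 applies, adding X4. So (X2)⁺ = {X2, X4}.
The closure contains neither all of T1 = {X2, X3} nor all of T2 = {X1, X2, X4}, so the common attributes are not a superkey of either fragment. The join is lossy.

No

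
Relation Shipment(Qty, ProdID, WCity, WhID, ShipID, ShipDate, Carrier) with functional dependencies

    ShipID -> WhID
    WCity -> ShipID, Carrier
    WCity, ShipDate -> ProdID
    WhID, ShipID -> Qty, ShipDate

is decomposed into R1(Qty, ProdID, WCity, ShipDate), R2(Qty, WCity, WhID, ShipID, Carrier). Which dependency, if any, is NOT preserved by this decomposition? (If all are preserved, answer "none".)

WhID, ShipID -> Qty, ShipDate

Check WhID, ShipID → Qty, ShipDate: no single fragment contains all of {Qty, WhID, ShipID, ShipDate}, and the restricted closure of {WhID, ShipID} across the fragments never reaches {Qty, ShipDate}.
ShipID → WhID is preserved.
WCity → ShipID, Carrier is preserved.
WCity, ShipDate → ProdID is preserved.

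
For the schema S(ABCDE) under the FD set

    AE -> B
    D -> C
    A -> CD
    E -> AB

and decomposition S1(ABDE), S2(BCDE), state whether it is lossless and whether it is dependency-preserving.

lossless and dependency-preserving

Lossless test: (BDE)⁺ = {ABCDE}, which contains all of one fragment — lossless.
Dependency preservation: A → CD is not contained in any single fragment, but the restricted closure of its left-hand side across the fragments still reaches the right-hand side; the remaining FDs each lie inside some fragment. All dependencies are preserved.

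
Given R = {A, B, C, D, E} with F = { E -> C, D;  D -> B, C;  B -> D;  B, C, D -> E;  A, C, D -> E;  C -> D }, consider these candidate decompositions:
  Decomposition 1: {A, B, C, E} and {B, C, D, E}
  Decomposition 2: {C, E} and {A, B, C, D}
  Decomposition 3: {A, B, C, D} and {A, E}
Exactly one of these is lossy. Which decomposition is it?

Decomposition 3

Decomposition 1: common = {B, C, E}, closure = {B, C, D, E} → lossless.
Decomposition 2: common = {C}, closure = {B, C, D, E} → lossless.
Decomposition 3: common = {A}, closure = {A} → lossy.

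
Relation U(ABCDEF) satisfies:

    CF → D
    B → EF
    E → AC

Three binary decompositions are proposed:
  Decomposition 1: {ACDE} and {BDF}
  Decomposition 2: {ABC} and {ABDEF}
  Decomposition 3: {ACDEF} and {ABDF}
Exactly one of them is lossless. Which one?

Decomposition 2

Decomposition 1: common = {D}, closure = {D} → lossy.
Decomposition 2: common = {AB}, closure = {ABCDEF} → lossless.
Decomposition 3: common = {ADF}, closure = {ADF} → lossy.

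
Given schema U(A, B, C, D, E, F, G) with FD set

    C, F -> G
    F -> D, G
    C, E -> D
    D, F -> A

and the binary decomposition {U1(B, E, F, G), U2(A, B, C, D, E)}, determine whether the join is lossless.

Common attributes: U1 ∩ U2 = {B, E}.
No dependency enlarges {B, E}, so (B, E)⁺ = {B, E}.
The closure contains neither all of U1 = {B, E, F, G} nor all of U2 = {A, B, C, D, E}, so the common attributes are not a superkey of either fragment. The join is lossy.

No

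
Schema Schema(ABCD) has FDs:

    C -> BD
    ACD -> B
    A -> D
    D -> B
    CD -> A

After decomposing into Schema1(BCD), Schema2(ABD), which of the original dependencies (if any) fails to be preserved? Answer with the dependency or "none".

Check CD → A: no single fragment contains all of {ACD}, and the restricted closure of {CD} across the fragments never reaches {A}.
C → BD is preserved.
ACD → B is preserved.
A → D is preserved.
D → B is preserved.

CD -> A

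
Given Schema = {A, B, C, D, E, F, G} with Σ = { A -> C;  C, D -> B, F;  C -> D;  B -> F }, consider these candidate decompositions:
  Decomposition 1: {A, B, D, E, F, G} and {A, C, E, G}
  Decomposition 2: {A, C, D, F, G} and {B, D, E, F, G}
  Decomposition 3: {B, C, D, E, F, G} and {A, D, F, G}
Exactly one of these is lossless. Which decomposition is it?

Decomposition 1: common = {A, E, G}, closure = {A, B, C, D, E, F, G} → lossless.
Decomposition 2: common = {D, F, G}, closure = {D, F, G} → lossy.
Decomposition 3: common = {D, F, G}, closure = {D, F, G} → lossy.

Decomposition 1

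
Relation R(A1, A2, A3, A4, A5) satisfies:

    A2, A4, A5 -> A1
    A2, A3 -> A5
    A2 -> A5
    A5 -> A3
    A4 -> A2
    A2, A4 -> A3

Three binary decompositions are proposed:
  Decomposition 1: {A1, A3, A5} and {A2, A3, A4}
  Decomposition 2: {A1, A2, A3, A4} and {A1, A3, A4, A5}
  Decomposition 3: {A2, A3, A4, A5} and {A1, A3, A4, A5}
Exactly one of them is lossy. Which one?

Decomposition 1

Decomposition 1: common = {A3}, closure = {A3} → lossy.
Decomposition 2: common = {A1, A3, A4}, closure = {A1, A2, A3, A4, A5} → lossless.
Decomposition 3: common = {A3, A4, A5}, closure = {A1, A2, A3, A4, A5} → lossless.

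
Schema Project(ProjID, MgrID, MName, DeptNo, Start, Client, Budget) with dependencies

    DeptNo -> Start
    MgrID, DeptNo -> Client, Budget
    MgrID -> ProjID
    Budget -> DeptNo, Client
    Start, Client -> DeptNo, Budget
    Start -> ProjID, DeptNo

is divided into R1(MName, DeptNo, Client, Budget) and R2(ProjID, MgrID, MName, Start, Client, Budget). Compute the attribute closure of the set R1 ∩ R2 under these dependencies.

R1 ∩ R2 = {MName, Client, Budget}.
Budget → DeptNo, Client applies, adding DeptNo
DeptNo → Start applies, adding Start
Start → ProjID, DeptNo applies, adding ProjID
Closure: {ProjID, MName, DeptNo, Start, Client, Budget}.

ProjID, MName, DeptNo, Start, Client, Budget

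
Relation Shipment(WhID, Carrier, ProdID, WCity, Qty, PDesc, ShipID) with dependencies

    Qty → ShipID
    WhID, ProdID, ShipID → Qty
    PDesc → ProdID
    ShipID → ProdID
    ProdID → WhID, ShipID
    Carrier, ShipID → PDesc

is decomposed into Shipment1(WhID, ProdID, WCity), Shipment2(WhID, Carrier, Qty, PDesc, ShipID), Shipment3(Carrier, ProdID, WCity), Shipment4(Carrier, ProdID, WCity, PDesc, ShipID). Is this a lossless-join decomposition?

Chase test. Columns are WhID, Carrier, ProdID, WCity, Qty, PDesc, ShipID; row i has aⱼ where attribute j ∈ Shipmenti, else bᵢⱼ.
Initial tableau (one row per fragment):
  row 1: a1 b12 a3 a4 b15 b16 b17
  row 2: a1 a2 b23 b24 a5 a6 a7
  row 3: b31 a2 a3 a4 b35 b36 b37
  row 4: b41 a2 a3 a4 b45 a6 a7
Rows 2 and 4 agree on PDesc; apply PDesc→ProdID and equate their ProdID entries.
Rows 1 and 2 agree on ProdID; apply ProdID→WhID, ShipID and equate their WhID, ShipID entries.
Rows 1 and 3 agree on ProdID; apply ProdID→WhID, ShipID and equate their WhID, ShipID entries.
Rows 1 and 4 agree on ProdID; apply ProdID→WhID, ShipID and equate their WhID, ShipID entries.
Rows 2 and 3 agree on Carrier, ShipID; apply Carrier, ShipID→PDesc and equate their PDesc entries.
Rows 1 and 2 agree on WhID, ProdID, ShipID; apply WhID, ProdID, ShipID→Qty and equate their Qty entries.
Rows 1 and 3 agree on WhID, ProdID, ShipID; apply WhID, ProdID, ShipID→Qty and equate their Qty entries.
Rows 1 and 4 agree on WhID, ProdID, ShipID; apply WhID, ProdID, ShipID→Qty and equate their Qty entries.
Row 3 is now all distinguished symbols — the join is lossless.

Yes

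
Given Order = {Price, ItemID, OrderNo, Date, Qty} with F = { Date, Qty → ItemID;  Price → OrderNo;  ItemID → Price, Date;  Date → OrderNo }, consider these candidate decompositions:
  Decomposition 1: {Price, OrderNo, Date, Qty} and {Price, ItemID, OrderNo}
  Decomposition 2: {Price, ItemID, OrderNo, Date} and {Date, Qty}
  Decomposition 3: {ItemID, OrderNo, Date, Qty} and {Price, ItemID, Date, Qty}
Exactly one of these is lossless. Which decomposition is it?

Decomposition 3

Decomposition 1: common = {Price, OrderNo}, closure = {Price, OrderNo} → lossy.
Decomposition 2: common = {Date}, closure = {OrderNo, Date} → lossy.
Decomposition 3: common = {ItemID, Date, Qty}, closure = {Price, ItemID, OrderNo, Date, Qty} → lossless.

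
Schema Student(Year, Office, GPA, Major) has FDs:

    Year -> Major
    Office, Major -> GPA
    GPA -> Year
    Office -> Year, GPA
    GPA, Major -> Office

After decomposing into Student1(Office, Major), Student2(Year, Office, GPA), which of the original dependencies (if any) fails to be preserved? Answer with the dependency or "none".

Check Year → Major: no single fragment contains all of {Year, Major}, and the restricted closure of {Year} across the fragments never reaches {Major}.
Office, Major → GPA is preserved.
GPA → Year is preserved.
Office → Year, GPA is preserved.
GPA, Major → Office is preserved.

Year -> Major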